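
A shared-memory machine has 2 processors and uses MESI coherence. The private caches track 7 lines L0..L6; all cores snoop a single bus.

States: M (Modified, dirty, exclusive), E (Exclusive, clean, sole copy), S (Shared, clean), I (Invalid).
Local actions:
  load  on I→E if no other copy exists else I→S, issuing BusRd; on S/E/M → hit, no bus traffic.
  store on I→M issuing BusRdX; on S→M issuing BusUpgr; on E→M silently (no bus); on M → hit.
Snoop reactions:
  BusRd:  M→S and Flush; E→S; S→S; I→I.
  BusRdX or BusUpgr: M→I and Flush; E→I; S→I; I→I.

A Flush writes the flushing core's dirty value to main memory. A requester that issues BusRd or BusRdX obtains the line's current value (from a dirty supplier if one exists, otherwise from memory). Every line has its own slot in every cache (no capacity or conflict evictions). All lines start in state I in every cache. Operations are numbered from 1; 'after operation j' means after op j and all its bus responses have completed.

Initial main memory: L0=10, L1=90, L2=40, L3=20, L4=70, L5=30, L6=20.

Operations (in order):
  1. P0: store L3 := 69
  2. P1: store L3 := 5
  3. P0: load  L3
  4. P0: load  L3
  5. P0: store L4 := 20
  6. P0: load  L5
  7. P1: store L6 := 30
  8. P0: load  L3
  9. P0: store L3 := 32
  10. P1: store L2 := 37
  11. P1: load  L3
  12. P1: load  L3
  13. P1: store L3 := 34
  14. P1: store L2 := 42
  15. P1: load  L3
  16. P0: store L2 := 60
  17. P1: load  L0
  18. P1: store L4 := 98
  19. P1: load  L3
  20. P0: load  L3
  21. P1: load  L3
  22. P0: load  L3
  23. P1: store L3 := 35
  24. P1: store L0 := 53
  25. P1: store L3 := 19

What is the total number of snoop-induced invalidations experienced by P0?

invalidations = 4

step 1: P0: store L3 := 69  ⟶  MI  (L3)  txn=BusRdX  M[L3]=20
step 2: P1: store L3 := 5  ⟶  IM  (L3)  txn=BusRdX+Flush  M[L3]=69
step 3: P0: load  L3  ⟶  SS  (L3)  txn=BusRd+Flush  M[L3]=5
step 4: P0: load  L3  ⟶  SS  (L3)  txn=∅  M[L3]=5
step 5: P0: store L4 := 20  ⟶  MI  (L4)  txn=BusRdX  M[L4]=70
step 6: P0: load  L5  ⟶  EI  (L5)  txn=BusRd  M[L5]=30
step 7: P1: store L6 := 30  ⟶  IM  (L6)  txn=BusRdX  M[L6]=20
step 8: P0: load  L3  ⟶  SS  (L3)  txn=∅  M[L3]=5
step 9: P0: store L3 := 32  ⟶  MI  (L3)  txn=BusUpgr  M[L3]=5
step 10: P1: store L2 := 37  ⟶  IM  (L2)  txn=BusRdX  M[L2]=40
step 11: P1: load  L3  ⟶  SS  (L3)  txn=BusRd+Flush  M[L3]=32
step 12: P1: load  L3  ⟶  SS  (L3)  txn=∅  M[L3]=32
step 13: P1: store L3 := 34  ⟶  IM  (L3)  txn=BusUpgr  M[L3]=32
step 14: P1: store L2 := 42  ⟶  IM  (L2)  txn=∅  M[L2]=40
step 15: P1: load  L3  ⟶  IM  (L3)  txn=∅  M[L3]=32
step 16: P0: store L2 := 60  ⟶  MI  (L2)  txn=BusRdX+Flush  M[L2]=42
step 17: P1: load  L0  ⟶  IE  (L0)  txn=BusRd  M[L0]=10
step 18: P1: store L4 := 98  ⟶  IM  (L4)  txn=BusRdX+Flush  M[L4]=20
step 19: P1: load  L3  ⟶  IM  (L3)  txn=∅  M[L3]=32
step 20: P0: load  L3  ⟶  SS  (L3)  txn=BusRd+Flush  M[L3]=34
step 21: P1: load  L3  ⟶  SS  (L3)  txn=∅  M[L3]=34
step 22: P0: load  L3  ⟶  SS  (L3)  txn=∅  M[L3]=34
step 23: P1: store L3 := 35  ⟶  IM  (L3)  txn=BusUpgr  M[L3]=34
step 24: P1: store L0 := 53  ⟶  IM  (L0)  txn=∅  M[L0]=10
step 25: P1: store L3 := 19  ⟶  IM  (L3)  txn=∅  M[L3]=34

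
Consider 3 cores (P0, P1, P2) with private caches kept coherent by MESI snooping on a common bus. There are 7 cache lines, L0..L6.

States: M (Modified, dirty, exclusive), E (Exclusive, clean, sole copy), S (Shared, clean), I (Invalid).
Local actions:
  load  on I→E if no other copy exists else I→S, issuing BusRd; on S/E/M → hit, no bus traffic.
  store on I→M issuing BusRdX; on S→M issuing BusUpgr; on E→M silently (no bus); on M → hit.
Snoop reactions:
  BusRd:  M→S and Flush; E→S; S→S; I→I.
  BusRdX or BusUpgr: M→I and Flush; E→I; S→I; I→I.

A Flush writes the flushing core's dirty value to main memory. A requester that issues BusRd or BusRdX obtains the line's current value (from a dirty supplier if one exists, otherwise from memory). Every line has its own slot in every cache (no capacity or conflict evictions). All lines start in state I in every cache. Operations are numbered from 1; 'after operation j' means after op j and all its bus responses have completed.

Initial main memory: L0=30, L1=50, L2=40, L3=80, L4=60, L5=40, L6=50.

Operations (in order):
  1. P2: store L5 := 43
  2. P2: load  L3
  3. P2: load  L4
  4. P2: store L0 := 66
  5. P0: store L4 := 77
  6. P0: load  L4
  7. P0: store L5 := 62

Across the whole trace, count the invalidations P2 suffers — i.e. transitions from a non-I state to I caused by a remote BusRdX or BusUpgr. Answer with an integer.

invalidations = 2

1. P2: store L5 := 43  bus=[BusRdX]  L5: P0=I P1=I P2=M  mem[L5]=40
2. P2: load  L3  bus=[BusRd]  L3: P0=I P1=I P2=E  mem[L3]=80
3. P2: load  L4  bus=[BusRd]  L4: P0=I P1=I P2=E  mem[L4]=60
4. P2: store L0 := 66  bus=[BusRdX]  L0: P0=I P1=I P2=M  mem[L0]=30
5. P0: store L4 := 77  bus=[BusRdX]  L4: P0=M P1=I P2=I  mem[L4]=60
6. P0: load  L4  bus=[-]  L4: P0=M P1=I P2=I  mem[L4]=60
7. P0: store L5 := 62  bus=[BusRdX,Flush]  L5: P0=M P1=I P2=I  mem[L5]=43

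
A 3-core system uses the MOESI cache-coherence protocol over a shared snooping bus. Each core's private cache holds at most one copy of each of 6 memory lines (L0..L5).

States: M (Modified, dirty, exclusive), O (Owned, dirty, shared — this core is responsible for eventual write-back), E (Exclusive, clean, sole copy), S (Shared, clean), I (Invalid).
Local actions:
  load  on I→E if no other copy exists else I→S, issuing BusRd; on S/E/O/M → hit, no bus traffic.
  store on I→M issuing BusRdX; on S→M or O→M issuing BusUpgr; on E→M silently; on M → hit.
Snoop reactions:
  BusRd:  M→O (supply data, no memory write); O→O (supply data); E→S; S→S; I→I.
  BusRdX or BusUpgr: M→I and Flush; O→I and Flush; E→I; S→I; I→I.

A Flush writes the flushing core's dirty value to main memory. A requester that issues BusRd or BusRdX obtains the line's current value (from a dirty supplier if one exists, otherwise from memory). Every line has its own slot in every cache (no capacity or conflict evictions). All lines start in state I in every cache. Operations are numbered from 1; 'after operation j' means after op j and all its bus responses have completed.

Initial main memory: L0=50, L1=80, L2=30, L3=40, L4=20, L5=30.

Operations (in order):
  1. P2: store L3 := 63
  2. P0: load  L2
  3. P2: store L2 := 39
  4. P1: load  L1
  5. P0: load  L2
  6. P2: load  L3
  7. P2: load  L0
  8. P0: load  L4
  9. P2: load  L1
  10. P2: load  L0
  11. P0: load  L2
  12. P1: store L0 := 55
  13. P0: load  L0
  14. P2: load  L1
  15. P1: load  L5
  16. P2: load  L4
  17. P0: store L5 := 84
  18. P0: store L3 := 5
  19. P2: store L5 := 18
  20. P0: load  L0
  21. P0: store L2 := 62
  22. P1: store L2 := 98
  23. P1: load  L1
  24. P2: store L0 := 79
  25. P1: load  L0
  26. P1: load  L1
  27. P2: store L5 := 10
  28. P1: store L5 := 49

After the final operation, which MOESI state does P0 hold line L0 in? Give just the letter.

state = I

step 1: P2: store L3 := 63  ⟶  IIM  (L3)  txn=BusRdX  M[L3]=40
step 2: P0: load  L2  ⟶  EII  (L2)  txn=BusRd  M[L2]=30
step 3: P2: store L2 := 39  ⟶  IIM  (L2)  txn=BusRdX  M[L2]=30
step 4: P1: load  L1  ⟶  IEI  (L1)  txn=BusRd  M[L1]=80
step 5: P0: load  L2  ⟶  SIO  (L2)  txn=BusRd  M[L2]=30
step 6: P2: load  L3  ⟶  IIM  (L3)  txn=∅  M[L3]=40
step 7: P2: load  L0  ⟶  IIE  (L0)  txn=BusRd  M[L0]=50
step 8: P0: load  L4  ⟶  EII  (L4)  txn=BusRd  M[L4]=20
step 9: P2: load  L1  ⟶  ISS  (L1)  txn=BusRd  M[L1]=80
step 10: P2: load  L0  ⟶  IIE  (L0)  txn=∅  M[L0]=50
step 11: P0: load  L2  ⟶  SIO  (L2)  txn=∅  M[L2]=30
step 12: P1: store L0 := 55  ⟶  IMI  (L0)  txn=BusRdX  M[L0]=50
step 13: P0: load  L0  ⟶  SOI  (L0)  txn=BusRd  M[L0]=50
step 14: P2: load  L1  ⟶  ISS  (L1)  txn=∅  M[L1]=80
step 15: P1: load  L5  ⟶  IEI  (L5)  txn=BusRd  M[L5]=30
step 16: P2: load  L4  ⟶  SIS  (L4)  txn=BusRd  M[L4]=20
step 17: P0: store L5 := 84  ⟶  MII  (L5)  txn=BusRdX  M[L5]=30
step 18: P0: store L3 := 5  ⟶  MII  (L3)  txn=BusRdX+Flush  M[L3]=63
step 19: P2: store L5 := 18  ⟶  IIM  (L5)  txn=BusRdX+Flush  M[L5]=84
step 20: P0: load  L0  ⟶  SOI  (L0)  txn=∅  M[L0]=50
step 21: P0: store L2 := 62  ⟶  MII  (L2)  txn=BusUpgr+Flush  M[L2]=39
step 22: P1: store L2 := 98  ⟶  IMI  (L2)  txn=BusRdX+Flush  M[L2]=62
step 23: P1: load  L1  ⟶  ISS  (L1)  txn=∅  M[L1]=80
step 24: P2: store L0 := 79  ⟶  IIM  (L0)  txn=BusRdX+Flush  M[L0]=55
step 25: P1: load  L0  ⟶  ISO  (L0)  txn=BusRd  M[L0]=55
step 26: P1: load  L1  ⟶  ISS  (L1)  txn=∅  M[L1]=80
step 27: P2: store L5 := 10  ⟶  IIM  (L5)  txn=∅  M[L5]=84
step 28: P1: store L5 := 49  ⟶  IMI  (L5)  txn=BusRdX+Flush  M[L5]=10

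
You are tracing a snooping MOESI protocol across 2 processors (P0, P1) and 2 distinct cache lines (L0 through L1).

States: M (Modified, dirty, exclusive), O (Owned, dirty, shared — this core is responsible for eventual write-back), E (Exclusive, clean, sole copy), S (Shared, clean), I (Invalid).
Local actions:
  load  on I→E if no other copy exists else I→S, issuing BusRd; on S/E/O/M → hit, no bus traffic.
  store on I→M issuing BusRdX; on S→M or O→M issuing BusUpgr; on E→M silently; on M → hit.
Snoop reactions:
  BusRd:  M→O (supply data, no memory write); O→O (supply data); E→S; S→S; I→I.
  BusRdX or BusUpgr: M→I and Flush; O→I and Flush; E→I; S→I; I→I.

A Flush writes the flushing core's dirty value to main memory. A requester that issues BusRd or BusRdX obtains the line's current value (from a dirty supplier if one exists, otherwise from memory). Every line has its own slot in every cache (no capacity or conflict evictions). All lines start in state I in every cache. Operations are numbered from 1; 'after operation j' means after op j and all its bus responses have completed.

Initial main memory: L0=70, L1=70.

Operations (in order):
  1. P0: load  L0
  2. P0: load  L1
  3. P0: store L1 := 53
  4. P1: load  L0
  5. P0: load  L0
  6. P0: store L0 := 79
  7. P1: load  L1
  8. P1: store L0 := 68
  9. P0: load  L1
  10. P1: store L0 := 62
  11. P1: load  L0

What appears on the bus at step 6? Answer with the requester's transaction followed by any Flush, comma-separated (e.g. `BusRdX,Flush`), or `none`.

1. P0: load  L0  bus=[BusRd]  L0: P0=E P1=I  mem[L0]=70
2. P0: load  L1  bus=[BusRd]  L1: P0=E P1=I  mem[L1]=70
3. P0: store L1 := 53  bus=[-]  L1: P0=M P1=I  mem[L1]=70
4. P1: load  L0  bus=[BusRd]  L0: P0=S P1=S  mem[L0]=70
5. P0: load  L0  bus=[-]  L0: P0=S P1=S  mem[L0]=70
6. P0: store L0 := 79  bus=[BusUpgr]  L0: P0=M P1=I  mem[L0]=70
7. P1: load  L1  bus=[BusRd]  L1: P0=O P1=S  mem[L1]=70
8. P1: store L0 := 68  bus=[BusRdX,Flush]  L0: P0=I P1=M  mem[L0]=79
9. P0: load  L1  bus=[-]  L1: P0=O P1=S  mem[L1]=70
10. P1: store L0 := 62  bus=[-]  L0: P0=I P1=M  mem[L0]=79
11. P1: load  L0  bus=[-]  L0: P0=I P1=M  mem[L0]=79

bus = BusUpgr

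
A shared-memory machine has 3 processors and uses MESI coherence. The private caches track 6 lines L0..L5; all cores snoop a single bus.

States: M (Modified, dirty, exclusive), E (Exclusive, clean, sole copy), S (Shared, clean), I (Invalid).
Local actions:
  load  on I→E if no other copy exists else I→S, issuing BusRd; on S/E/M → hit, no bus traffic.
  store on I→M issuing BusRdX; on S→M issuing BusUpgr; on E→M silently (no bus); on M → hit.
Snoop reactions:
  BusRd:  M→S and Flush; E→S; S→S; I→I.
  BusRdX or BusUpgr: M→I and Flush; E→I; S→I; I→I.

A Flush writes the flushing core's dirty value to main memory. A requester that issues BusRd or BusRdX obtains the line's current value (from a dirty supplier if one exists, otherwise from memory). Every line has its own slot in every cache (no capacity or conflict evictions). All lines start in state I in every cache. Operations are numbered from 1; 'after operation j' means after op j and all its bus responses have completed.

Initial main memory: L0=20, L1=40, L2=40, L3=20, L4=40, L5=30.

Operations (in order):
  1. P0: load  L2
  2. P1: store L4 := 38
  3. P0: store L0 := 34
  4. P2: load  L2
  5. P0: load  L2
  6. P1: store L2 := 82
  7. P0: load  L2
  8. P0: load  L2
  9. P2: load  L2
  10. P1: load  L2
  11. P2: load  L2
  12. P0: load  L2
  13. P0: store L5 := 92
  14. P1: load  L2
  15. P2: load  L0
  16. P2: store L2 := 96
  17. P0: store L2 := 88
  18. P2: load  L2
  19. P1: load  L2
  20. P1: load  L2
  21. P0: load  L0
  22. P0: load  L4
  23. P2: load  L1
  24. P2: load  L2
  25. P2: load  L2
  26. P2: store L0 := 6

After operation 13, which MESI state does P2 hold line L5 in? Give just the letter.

1. P0: load  L2  bus=[BusRd]  L2: P0=E P1=I P2=I  mem[L2]=40
2. P1: store L4 := 38  bus=[BusRdX]  L4: P0=I P1=M P2=I  mem[L4]=40
3. P0: store L0 := 34  bus=[BusRdX]  L0: P0=M P1=I P2=I  mem[L0]=20
4. P2: load  L2  bus=[BusRd]  L2: P0=S P1=I P2=S  mem[L2]=40
5. P0: load  L2  bus=[-]  L2: P0=S P1=I P2=S  mem[L2]=40
6. P1: store L2 := 82  bus=[BusRdX]  L2: P0=I P1=M P2=I  mem[L2]=40
7. P0: load  L2  bus=[BusRd,Flush]  L2: P0=S P1=S P2=I  mem[L2]=82
8. P0: load  L2  bus=[-]  L2: P0=S P1=S P2=I  mem[L2]=82
9. P2: load  L2  bus=[BusRd]  L2: P0=S P1=S P2=S  mem[L2]=82
10. P1: load  L2  bus=[-]  L2: P0=S P1=S P2=S  mem[L2]=82
11. P2: load  L2  bus=[-]  L2: P0=S P1=S P2=S  mem[L2]=82
12. P0: load  L2  bus=[-]  L2: P0=S P1=S P2=S  mem[L2]=82
13. P0: store L5 := 92  bus=[BusRdX]  L5: P0=M P1=I P2=I  mem[L5]=30
14. P1: load  L2  bus=[-]  L2: P0=S P1=S P2=S  mem[L2]=82
15. P2: load  L0  bus=[BusRd,Flush]  L0: P0=S P1=I P2=S  mem[L0]=34
16. P2: store L2 := 96  bus=[BusUpgr]  L2: P0=I P1=I P2=M  mem[L2]=82
17. P0: store L2 := 88  bus=[BusRdX,Flush]  L2: P0=M P1=I P2=I  mem[L2]=96
18. P2: load  L2  bus=[BusRd,Flush]  L2: P0=S P1=I P2=S  mem[L2]=88
19. P1: load  L2  bus=[BusRd]  L2: P0=S P1=S P2=S  mem[L2]=88
20. P1: load  L2  bus=[-]  L2: P0=S P1=S P2=S  mem[L2]=88
21. P0: load  L0  bus=[-]  L0: P0=S P1=I P2=S  mem[L0]=34
22. P0: load  L4  bus=[BusRd,Flush]  L4: P0=S P1=S P2=I  mem[L4]=38
23. P2: load  L1  bus=[BusRd]  L1: P0=I P1=I P2=E  mem[L1]=40
24. P2: load  L2  bus=[-]  L2: P0=S P1=S P2=S  mem[L2]=88
25. P2: load  L2  bus=[-]  L2: P0=S P1=S P2=S  mem[L2]=88
26. P2: store L0 := 6  bus=[BusUpgr]  L0: P0=I P1=I P2=M  mem[L0]=34

state = I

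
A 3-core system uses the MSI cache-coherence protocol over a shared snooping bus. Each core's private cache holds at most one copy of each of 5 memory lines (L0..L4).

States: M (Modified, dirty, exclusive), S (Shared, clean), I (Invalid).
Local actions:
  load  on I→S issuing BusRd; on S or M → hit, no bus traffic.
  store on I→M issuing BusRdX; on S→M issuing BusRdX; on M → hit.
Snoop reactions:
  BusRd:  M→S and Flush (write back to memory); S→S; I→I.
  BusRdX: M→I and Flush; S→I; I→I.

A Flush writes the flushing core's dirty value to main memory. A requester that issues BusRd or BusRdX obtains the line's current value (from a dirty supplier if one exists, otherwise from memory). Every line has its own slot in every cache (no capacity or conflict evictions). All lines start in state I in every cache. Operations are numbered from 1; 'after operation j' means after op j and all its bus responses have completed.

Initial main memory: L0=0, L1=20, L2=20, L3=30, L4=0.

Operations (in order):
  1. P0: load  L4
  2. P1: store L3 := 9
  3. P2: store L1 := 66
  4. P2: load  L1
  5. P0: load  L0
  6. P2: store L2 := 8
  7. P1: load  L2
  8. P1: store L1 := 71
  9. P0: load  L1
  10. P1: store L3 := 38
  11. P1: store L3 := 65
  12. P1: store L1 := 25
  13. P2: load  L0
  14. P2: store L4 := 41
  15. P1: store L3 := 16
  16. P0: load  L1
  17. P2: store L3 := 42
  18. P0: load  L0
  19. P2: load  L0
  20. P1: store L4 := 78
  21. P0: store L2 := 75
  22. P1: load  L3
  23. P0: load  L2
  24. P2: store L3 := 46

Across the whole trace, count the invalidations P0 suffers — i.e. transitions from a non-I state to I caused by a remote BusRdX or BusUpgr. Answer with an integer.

invalidations = 2

  op1 P0: load  L4 → S/I/I on L4; bus BusRd; mem=0
  op2 P1: store L3 := 9 → I/M/I on L3; bus BusRdX; mem=30
  op3 P2: store L1 := 66 → I/I/M on L1; bus BusRdX; mem=20
  op4 P2: load  L1 → I/I/M on L1; bus (none); mem=20
  op5 P0: load  L0 → S/I/I on L0; bus BusRd; mem=0
  op6 P2: store L2 := 8 → I/I/M on L2; bus BusRdX; mem=20
  op7 P1: load  L2 → I/S/S on L2; bus BusRd Flush; mem=8
  op8 P1: store L1 := 71 → I/M/I on L1; bus BusRdX Flush; mem=66
  op9 P0: load  L1 → S/S/I on L1; bus BusRd Flush; mem=71
  op10 P1: store L3 := 38 → I/M/I on L3; bus (none); mem=30
  op11 P1: store L3 := 65 → I/M/I on L3; bus (none); mem=30
  op12 P1: store L1 := 25 → I/M/I on L1; bus BusRdX; mem=71
  op13 P2: load  L0 → S/I/S on L0; bus BusRd; mem=0
  op14 P2: store L4 := 41 → I/I/M on L4; bus BusRdX; mem=0
  op15 P1: store L3 := 16 → I/M/I on L3; bus (none); mem=30
  op16 P0: load  L1 → S/S/I on L1; bus BusRd Flush; mem=25
  op17 P2: store L3 := 42 → I/I/M on L3; bus BusRdX Flush; mem=16
  op18 P0: load  L0 → S/I/S on L0; bus (none); mem=0
  op19 P2: load  L0 → S/I/S on L0; bus (none); mem=0
  op20 P1: store L4 := 78 → I/M/I on L4; bus BusRdX Flush; mem=41
  op21 P0: store L2 := 75 → M/I/I on L2; bus BusRdX; mem=8
  op22 P1: load  L3 → I/S/S on L3; bus BusRd Flush; mem=42
  op23 P0: load  L2 → M/I/I on L2; bus (none); mem=8
  op24 P2: store L3 := 46 → I/I/M on L3; bus BusRdX; mem=42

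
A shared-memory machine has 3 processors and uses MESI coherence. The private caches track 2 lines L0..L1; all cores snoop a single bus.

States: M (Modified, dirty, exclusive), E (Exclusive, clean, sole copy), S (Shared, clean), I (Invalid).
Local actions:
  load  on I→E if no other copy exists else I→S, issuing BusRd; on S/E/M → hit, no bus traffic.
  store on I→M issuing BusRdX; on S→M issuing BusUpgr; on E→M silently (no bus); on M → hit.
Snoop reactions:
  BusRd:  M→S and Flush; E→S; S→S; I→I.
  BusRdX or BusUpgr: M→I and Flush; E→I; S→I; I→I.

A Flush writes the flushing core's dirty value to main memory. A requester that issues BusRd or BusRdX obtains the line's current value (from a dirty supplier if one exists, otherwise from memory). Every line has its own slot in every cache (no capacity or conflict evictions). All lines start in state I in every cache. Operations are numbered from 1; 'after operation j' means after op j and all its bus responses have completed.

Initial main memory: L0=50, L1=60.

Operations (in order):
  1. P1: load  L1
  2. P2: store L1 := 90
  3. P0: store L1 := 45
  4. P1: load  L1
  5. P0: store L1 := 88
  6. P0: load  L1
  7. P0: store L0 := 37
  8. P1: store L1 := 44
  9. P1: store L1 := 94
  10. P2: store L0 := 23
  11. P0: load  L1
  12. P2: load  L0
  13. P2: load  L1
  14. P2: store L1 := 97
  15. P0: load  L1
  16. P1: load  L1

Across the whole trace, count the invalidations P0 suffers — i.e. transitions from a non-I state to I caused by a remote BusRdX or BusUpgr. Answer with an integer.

1. P1: load  L1  bus=[BusRd]  L1: P0=I P1=E P2=I  mem[L1]=60
2. P2: store L1 := 90  bus=[BusRdX]  L1: P0=I P1=I P2=M  mem[L1]=60
3. P0: store L1 := 45  bus=[BusRdX,Flush]  L1: P0=M P1=I P2=I  mem[L1]=90
4. P1: load  L1  bus=[BusRd,Flush]  L1: P0=S P1=S P2=I  mem[L1]=45
5. P0: store L1 := 88  bus=[BusUpgr]  L1: P0=M P1=I P2=I  mem[L1]=45
6. P0: load  L1  bus=[-]  L1: P0=M P1=I P2=I  mem[L1]=45
7. P0: store L0 := 37  bus=[BusRdX]  L0: P0=M P1=I P2=I  mem[L0]=50
8. P1: store L1 := 44  bus=[BusRdX,Flush]  L1: P0=I P1=M P2=I  mem[L1]=88
9. P1: store L1 := 94  bus=[-]  L1: P0=I P1=M P2=I  mem[L1]=88
10. P2: store L0 := 23  bus=[BusRdX,Flush]  L0: P0=I P1=I P2=M  mem[L0]=37
11. P0: load  L1  bus=[BusRd,Flush]  L1: P0=S P1=S P2=I  mem[L1]=94
12. P2: load  L0  bus=[-]  L0: P0=I P1=I P2=M  mem[L0]=37
13. P2: load  L1  bus=[BusRd]  L1: P0=S P1=S P2=S  mem[L1]=94
14. P2: store L1 := 97  bus=[BusUpgr]  L1: P0=I P1=I P2=M  mem[L1]=94
15. P0: load  L1  bus=[BusRd,Flush]  L1: P0=S P1=I P2=S  mem[L1]=97
16. P1: load  L1  bus=[BusRd]  L1: P0=S P1=S P2=S  mem[L1]=97

invalidations = 3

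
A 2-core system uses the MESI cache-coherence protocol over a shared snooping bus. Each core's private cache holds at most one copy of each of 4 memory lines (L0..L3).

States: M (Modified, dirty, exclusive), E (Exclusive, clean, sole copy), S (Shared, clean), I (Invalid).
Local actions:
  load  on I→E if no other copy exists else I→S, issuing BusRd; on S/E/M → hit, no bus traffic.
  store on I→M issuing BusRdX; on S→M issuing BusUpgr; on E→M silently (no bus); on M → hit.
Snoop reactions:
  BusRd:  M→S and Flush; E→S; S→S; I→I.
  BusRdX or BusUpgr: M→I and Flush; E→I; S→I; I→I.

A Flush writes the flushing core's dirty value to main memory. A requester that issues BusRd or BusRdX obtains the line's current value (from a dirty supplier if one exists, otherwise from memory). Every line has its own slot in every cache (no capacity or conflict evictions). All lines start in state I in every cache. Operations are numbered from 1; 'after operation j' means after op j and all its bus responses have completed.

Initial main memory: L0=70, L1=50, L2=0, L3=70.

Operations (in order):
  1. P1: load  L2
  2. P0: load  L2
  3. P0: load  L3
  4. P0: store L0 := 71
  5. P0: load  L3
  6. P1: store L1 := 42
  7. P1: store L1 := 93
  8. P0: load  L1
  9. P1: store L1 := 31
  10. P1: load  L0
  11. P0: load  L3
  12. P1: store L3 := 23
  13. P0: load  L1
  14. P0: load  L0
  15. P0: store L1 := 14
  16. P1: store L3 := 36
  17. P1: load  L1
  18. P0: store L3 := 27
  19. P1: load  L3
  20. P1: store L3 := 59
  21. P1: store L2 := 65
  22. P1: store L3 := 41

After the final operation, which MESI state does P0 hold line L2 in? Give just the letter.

state = I

step 1: P1: load  L2  ⟶  IE  (L2)  txn=BusRd  M[L2]=0
step 2: P0: load  L2  ⟶  SS  (L2)  txn=BusRd  M[L2]=0
step 3: P0: load  L3  ⟶  EI  (L3)  txn=BusRd  M[L3]=70
step 4: P0: store L0 := 71  ⟶  MI  (L0)  txn=BusRdX  M[L0]=70
step 5: P0: load  L3  ⟶  EI  (L3)  txn=∅  M[L3]=70
step 6: P1: store L1 := 42  ⟶  IM  (L1)  txn=BusRdX  M[L1]=50
step 7: P1: store L1 := 93  ⟶  IM  (L1)  txn=∅  M[L1]=50
step 8: P0: load  L1  ⟶  SS  (L1)  txn=BusRd+Flush  M[L1]=93
step 9: P1: store L1 := 31  ⟶  IM  (L1)  txn=BusUpgr  M[L1]=93
step 10: P1: load  L0  ⟶  SS  (L0)  txn=BusRd+Flush  M[L0]=71
step 11: P0: load  L3  ⟶  EI  (L3)  txn=∅  M[L3]=70
step 12: P1: store L3 := 23  ⟶  IM  (L3)  txn=BusRdX  M[L3]=70
step 13: P0: load  L1  ⟶  SS  (L1)  txn=BusRd+Flush  M[L1]=31
step 14: P0: load  L0  ⟶  SS  (L0)  txn=∅  M[L0]=71
step 15: P0: store L1 := 14  ⟶  MI  (L1)  txn=BusUpgr  M[L1]=31
step 16: P1: store L3 := 36  ⟶  IM  (L3)  txn=∅  M[L3]=70
step 17: P1: load  L1  ⟶  SS  (L1)  txn=BusRd+Flush  M[L1]=14
step 18: P0: store L3 := 27  ⟶  MI  (L3)  txn=BusRdX+Flush  M[L3]=36
step 19: P1: load  L3  ⟶  SS  (L3)  txn=BusRd+Flush  M[L3]=27
step 20: P1: store L3 := 59  ⟶  IM  (L3)  txn=BusUpgr  M[L3]=27
step 21: P1: store L2 := 65  ⟶  IM  (L2)  txn=BusUpgr  M[L2]=0
step 22: P1: store L3 := 41  ⟶  IM  (L3)  txn=∅  M[L3]=27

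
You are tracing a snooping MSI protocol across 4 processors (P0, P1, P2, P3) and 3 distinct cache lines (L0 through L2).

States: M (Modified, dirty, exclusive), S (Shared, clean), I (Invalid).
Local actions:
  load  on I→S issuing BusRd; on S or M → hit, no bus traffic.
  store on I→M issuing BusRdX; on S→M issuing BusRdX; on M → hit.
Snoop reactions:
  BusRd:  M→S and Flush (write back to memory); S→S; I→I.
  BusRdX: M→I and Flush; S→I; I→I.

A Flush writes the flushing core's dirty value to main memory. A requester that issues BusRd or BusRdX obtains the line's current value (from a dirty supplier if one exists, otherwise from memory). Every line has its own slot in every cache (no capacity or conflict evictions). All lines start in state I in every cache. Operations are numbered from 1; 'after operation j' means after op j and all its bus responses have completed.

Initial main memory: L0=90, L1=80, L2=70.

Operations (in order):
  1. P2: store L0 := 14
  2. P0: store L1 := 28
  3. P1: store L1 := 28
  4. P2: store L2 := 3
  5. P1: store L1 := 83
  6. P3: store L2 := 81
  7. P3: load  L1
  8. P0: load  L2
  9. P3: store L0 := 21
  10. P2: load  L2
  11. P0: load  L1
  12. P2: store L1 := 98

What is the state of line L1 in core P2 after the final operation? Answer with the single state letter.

state = M

[1] P2: store L0 := 14 | P0:I, P1:I, P2:M(14), P3:I | bus: BusRdX
[2] P0: store L1 := 28 | P0:M(28), P1:I, P2:I, P3:I | bus: BusRdX
[3] P1: store L1 := 28 | P0:I, P1:M(28), P2:I, P3:I | bus: BusRdX,Flush
[4] P2: store L2 := 3 | P0:I, P1:I, P2:M(3), P3:I | bus: BusRdX
[5] P1: store L1 := 83 | P0:I, P1:M(83), P2:I, P3:I | bus: none
[6] P3: store L2 := 81 | P0:I, P1:I, P2:I, P3:M(81) | bus: BusRdX,Flush
[7] P3: load  L1 | P0:I, P1:S(83), P2:I, P3:S(83) | bus: BusRd,Flush
[8] P0: load  L2 | P0:S(81), P1:I, P2:I, P3:S(81) | bus: BusRd,Flush
[9] P3: store L0 := 21 | P0:I, P1:I, P2:I, P3:M(21) | bus: BusRdX,Flush
[10] P2: load  L2 | P0:S(81), P1:I, P2:S(81), P3:S(81) | bus: BusRd
[11] P0: load  L1 | P0:S(83), P1:S(83), P2:I, P3:S(83) | bus: BusRd
[12] P2: store L1 := 98 | P0:I, P1:I, P2:M(98), P3:I | bus: BusRdX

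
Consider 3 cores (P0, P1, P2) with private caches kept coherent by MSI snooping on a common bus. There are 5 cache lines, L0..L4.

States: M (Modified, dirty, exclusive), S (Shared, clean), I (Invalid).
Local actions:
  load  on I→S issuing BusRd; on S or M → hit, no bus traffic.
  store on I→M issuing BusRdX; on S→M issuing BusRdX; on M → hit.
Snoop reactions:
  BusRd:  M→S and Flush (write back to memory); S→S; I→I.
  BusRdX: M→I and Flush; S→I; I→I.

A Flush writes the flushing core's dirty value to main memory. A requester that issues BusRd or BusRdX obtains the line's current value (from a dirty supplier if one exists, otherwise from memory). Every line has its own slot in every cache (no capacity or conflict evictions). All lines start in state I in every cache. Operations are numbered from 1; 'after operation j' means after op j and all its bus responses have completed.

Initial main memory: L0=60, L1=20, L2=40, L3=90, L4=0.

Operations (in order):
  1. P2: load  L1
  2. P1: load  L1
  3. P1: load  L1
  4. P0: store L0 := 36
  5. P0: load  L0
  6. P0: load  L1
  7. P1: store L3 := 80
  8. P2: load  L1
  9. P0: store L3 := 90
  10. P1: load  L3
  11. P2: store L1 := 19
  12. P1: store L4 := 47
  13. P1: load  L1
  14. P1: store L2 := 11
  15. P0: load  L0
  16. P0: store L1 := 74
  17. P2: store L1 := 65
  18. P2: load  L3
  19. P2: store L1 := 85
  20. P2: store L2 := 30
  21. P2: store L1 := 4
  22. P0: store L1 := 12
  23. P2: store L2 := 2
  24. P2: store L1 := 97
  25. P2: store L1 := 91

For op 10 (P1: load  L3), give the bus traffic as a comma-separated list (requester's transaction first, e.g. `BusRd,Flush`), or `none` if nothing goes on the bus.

bus = BusRd,Flush

[1] P2: load  L1 | P0:I, P1:I, P2:S(20) | bus: BusRd
[2] P1: load  L1 | P0:I, P1:S(20), P2:S(20) | bus: BusRd
[3] P1: load  L1 | P0:I, P1:S(20), P2:S(20) | bus: none
[4] P0: store L0 := 36 | P0:M(36), P1:I, P2:I | bus: BusRdX
[5] P0: load  L0 | P0:M(36), P1:I, P2:I | bus: none
[6] P0: load  L1 | P0:S(20), P1:S(20), P2:S(20) | bus: BusRd
[7] P1: store L3 := 80 | P0:I, P1:M(80), P2:I | bus: BusRdX
[8] P2: load  L1 | P0:S(20), P1:S(20), P2:S(20) | bus: none
[9] P0: store L3 := 90 | P0:M(90), P1:I, P2:I | bus: BusRdX,Flush
[10] P1: load  L3 | P0:S(90), P1:S(90), P2:I | bus: BusRd,Flush
[11] P2: store L1 := 19 | P0:I, P1:I, P2:M(19) | bus: BusRdX
[12] P1: store L4 := 47 | P0:I, P1:M(47), P2:I | bus: BusRdX
[13] P1: load  L1 | P0:I, P1:S(19), P2:S(19) | bus: BusRd,Flush
[14] P1: store L2 := 11 | P0:I, P1:M(11), P2:I | bus: BusRdX
[15] P0: load  L0 | P0:M(36), P1:I, P2:I | bus: none
[16] P0: store L1 := 74 | P0:M(74), P1:I, P2:I | bus: BusRdX
[17] P2: store L1 := 65 | P0:I, P1:I, P2:M(65) | bus: BusRdX,Flush
[18] P2: load  L3 | P0:S(90), P1:S(90), P2:S(90) | bus: BusRd
[19] P2: store L1 := 85 | P0:I, P1:I, P2:M(85) | bus: none
[20] P2: store L2 := 30 | P0:I, P1:I, P2:M(30) | bus: BusRdX,Flush
[21] P2: store L1 := 4 | P0:I, P1:I, P2:M(4) | bus: none
[22] P0: store L1 := 12 | P0:M(12), P1:I, P2:I | bus: BusRdX,Flush
[23] P2: store L2 := 2 | P0:I, P1:I, P2:M(2) | bus: none
[24] P2: store L1 := 97 | P0:I, P1:I, P2:M(97) | bus: BusRdX,Flush
[25] P2: store L1 := 91 | P0:I, P1:I, P2:M(91) | bus: none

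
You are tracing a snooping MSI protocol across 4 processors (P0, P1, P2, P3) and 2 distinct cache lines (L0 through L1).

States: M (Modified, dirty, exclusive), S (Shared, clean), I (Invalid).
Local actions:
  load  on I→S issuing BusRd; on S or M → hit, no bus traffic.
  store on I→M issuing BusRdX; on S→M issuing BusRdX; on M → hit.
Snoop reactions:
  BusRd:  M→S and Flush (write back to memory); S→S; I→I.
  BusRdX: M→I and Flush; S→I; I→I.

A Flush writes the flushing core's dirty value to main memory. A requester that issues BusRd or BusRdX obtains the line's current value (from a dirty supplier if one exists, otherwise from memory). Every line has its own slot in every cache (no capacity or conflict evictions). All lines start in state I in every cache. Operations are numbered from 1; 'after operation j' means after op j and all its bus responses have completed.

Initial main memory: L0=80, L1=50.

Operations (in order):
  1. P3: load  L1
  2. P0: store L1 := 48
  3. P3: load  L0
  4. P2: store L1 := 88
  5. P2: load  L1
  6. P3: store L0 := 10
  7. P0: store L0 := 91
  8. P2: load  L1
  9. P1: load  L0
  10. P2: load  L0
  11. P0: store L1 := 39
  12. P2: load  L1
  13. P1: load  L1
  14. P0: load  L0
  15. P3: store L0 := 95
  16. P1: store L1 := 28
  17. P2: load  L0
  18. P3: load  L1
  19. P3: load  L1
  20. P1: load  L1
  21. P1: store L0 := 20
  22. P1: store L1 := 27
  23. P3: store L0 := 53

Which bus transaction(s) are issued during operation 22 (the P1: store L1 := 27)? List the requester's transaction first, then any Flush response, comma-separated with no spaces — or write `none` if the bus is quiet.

bus = BusRdX

[1] P3: load  L1 | P0:I, P1:I, P2:I, P3:S(50) | bus: BusRd
[2] P0: store L1 := 48 | P0:M(48), P1:I, P2:I, P3:I | bus: BusRdX
[3] P3: load  L0 | P0:I, P1:I, P2:I, P3:S(80) | bus: BusRd
[4] P2: store L1 := 88 | P0:I, P1:I, P2:M(88), P3:I | bus: BusRdX,Flush
[5] P2: load  L1 | P0:I, P1:I, P2:M(88), P3:I | bus: none
[6] P3: store L0 := 10 | P0:I, P1:I, P2:I, P3:M(10) | bus: BusRdX
[7] P0: store L0 := 91 | P0:M(91), P1:I, P2:I, P3:I | bus: BusRdX,Flush
[8] P2: load  L1 | P0:I, P1:I, P2:M(88), P3:I | bus: none
[9] P1: load  L0 | P0:S(91), P1:S(91), P2:I, P3:I | bus: BusRd,Flush
[10] P2: load  L0 | P0:S(91), P1:S(91), P2:S(91), P3:I | bus: BusRd
[11] P0: store L1 := 39 | P0:M(39), P1:I, P2:I, P3:I | bus: BusRdX,Flush
[12] P2: load  L1 | P0:S(39), P1:I, P2:S(39), P3:I | bus: BusRd,Flush
[13] P1: load  L1 | P0:S(39), P1:S(39), P2:S(39), P3:I | bus: BusRd
[14] P0: load  L0 | P0:S(91), P1:S(91), P2:S(91), P3:I | bus: none
[15] P3: store L0 := 95 | P0:I, P1:I, P2:I, P3:M(95) | bus: BusRdX
[16] P1: store L1 := 28 | P0:I, P1:M(28), P2:I, P3:I | bus: BusRdX
[17] P2: load  L0 | P0:I, P1:I, P2:S(95), P3:S(95) | bus: BusRd,Flush
[18] P3: load  L1 | P0:I, P1:S(28), P2:I, P3:S(28) | bus: BusRd,Flush
[19] P3: load  L1 | P0:I, P1:S(28), P2:I, P3:S(28) | bus: none
[20] P1: load  L1 | P0:I, P1:S(28), P2:I, P3:S(28) | bus: none
[21] P1: store L0 := 20 | P0:I, P1:M(20), P2:I, P3:I | bus: BusRdX
[22] P1: store L1 := 27 | P0:I, P1:M(27), P2:I, P3:I | bus: BusRdX
[23] P3: store L0 := 53 | P0:I, P1:I, P2:I, P3:M(53) | bus: BusRdX,Flush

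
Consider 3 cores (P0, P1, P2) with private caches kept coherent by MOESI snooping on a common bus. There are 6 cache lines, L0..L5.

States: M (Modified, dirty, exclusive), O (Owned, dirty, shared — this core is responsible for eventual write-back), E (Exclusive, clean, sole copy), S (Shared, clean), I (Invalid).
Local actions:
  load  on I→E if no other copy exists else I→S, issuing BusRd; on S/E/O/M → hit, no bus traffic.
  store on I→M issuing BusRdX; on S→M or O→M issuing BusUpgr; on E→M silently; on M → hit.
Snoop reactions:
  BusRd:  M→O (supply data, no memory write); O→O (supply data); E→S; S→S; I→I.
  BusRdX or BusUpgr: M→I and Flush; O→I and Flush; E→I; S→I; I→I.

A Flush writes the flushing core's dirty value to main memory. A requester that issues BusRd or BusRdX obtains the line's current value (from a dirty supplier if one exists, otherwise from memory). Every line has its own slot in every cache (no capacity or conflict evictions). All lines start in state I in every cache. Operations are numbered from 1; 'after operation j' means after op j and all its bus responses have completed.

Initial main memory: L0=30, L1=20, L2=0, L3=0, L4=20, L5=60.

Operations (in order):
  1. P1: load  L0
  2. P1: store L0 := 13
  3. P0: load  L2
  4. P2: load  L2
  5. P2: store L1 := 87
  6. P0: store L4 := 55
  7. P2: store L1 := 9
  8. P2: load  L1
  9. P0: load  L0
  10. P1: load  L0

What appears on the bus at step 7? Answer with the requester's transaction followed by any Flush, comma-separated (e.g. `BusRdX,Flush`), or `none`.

bus = none

  op1 P1: load  L0 → I/E/I on L0; bus BusRd; mem=30
  op2 P1: store L0 := 13 → I/M/I on L0; bus (none); mem=30
  op3 P0: load  L2 → E/I/I on L2; bus BusRd; mem=0
  op4 P2: load  L2 → S/I/S on L2; bus BusRd; mem=0
  op5 P2: store L1 := 87 → I/I/M on L1; bus BusRdX; mem=20
  op6 P0: store L4 := 55 → M/I/I on L4; bus BusRdX; mem=20
  op7 P2: store L1 := 9 → I/I/M on L1; bus (none); mem=20
  op8 P2: load  L1 → I/I/M on L1; bus (none); mem=20
  op9 P0: load  L0 → S/O/I on L0; bus BusRd; mem=30
  op10 P1: load  L0 → S/O/I on L0; bus (none); mem=30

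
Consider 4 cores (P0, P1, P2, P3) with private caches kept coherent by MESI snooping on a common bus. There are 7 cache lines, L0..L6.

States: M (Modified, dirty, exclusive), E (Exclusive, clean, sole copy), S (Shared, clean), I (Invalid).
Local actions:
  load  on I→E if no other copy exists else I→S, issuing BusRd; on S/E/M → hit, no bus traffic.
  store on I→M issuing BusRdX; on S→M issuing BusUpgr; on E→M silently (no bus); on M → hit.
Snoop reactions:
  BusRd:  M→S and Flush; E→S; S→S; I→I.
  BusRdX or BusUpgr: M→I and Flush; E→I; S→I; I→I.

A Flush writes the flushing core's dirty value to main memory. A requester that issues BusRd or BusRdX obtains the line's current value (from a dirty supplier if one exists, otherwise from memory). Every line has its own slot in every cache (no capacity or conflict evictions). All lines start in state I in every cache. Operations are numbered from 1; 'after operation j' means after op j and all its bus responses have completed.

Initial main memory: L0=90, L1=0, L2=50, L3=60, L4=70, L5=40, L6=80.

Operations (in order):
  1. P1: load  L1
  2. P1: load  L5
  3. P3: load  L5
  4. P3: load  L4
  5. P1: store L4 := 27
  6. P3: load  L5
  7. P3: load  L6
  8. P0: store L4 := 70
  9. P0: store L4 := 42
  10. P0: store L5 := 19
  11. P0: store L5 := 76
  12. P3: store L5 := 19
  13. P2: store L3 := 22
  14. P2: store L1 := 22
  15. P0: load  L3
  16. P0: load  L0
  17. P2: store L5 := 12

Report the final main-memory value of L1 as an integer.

step 1: P1: load  L1  ⟶  IEII  (L1)  txn=BusRd  M[L1]=0
step 2: P1: load  L5  ⟶  IEII  (L5)  txn=BusRd  M[L5]=40
step 3: P3: load  L5  ⟶  ISIS  (L5)  txn=BusRd  M[L5]=40
step 4: P3: load  L4  ⟶  IIIE  (L4)  txn=BusRd  M[L4]=70
step 5: P1: store L4 := 27  ⟶  IMII  (L4)  txn=BusRdX  M[L4]=70
step 6: P3: load  L5  ⟶  ISIS  (L5)  txn=∅  M[L5]=40
step 7: P3: load  L6  ⟶  IIIE  (L6)  txn=BusRd  M[L6]=80
step 8: P0: store L4 := 70  ⟶  MIII  (L4)  txn=BusRdX+Flush  M[L4]=27
step 9: P0: store L4 := 42  ⟶  MIII  (L4)  txn=∅  M[L4]=27
step 10: P0: store L5 := 19  ⟶  MIII  (L5)  txn=BusRdX  M[L5]=40
step 11: P0: store L5 := 76  ⟶  MIII  (L5)  txn=∅  M[L5]=40
step 12: P3: store L5 := 19  ⟶  IIIM  (L5)  txn=BusRdX+Flush  M[L5]=76
step 13: P2: store L3 := 22  ⟶  IIMI  (L3)  txn=BusRdX  M[L3]=60
step 14: P2: store L1 := 22  ⟶  IIMI  (L1)  txn=BusRdX  M[L1]=0
step 15: P0: load  L3  ⟶  SISI  (L3)  txn=BusRd+Flush  M[L3]=22
step 16: P0: load  L0  ⟶  EIII  (L0)  txn=BusRd  M[L0]=90
step 17: P2: store L5 := 12  ⟶  IIMI  (L5)  txn=BusRdX+Flush  M[L5]=19

memory[L1] = 0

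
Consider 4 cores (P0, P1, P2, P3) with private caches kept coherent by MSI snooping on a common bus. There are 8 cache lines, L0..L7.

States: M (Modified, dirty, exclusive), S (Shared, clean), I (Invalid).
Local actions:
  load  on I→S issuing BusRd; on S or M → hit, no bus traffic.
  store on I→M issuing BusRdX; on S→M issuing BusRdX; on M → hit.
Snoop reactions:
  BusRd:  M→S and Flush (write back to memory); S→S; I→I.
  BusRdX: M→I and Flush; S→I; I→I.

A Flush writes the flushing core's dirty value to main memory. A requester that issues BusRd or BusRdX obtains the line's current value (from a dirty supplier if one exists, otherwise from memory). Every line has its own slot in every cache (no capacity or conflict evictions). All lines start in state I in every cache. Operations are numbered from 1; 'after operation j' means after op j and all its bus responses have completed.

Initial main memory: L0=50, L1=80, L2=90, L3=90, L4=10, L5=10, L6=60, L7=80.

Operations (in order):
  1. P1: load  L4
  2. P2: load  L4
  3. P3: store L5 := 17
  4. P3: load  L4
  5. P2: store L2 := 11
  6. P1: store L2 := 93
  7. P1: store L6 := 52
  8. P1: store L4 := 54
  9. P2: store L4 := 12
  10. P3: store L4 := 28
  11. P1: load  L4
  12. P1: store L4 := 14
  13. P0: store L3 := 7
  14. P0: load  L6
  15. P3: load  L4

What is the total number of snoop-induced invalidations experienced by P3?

invalidations = 2

step 1: P1: load  L4  ⟶  ISII  (L4)  txn=BusRd  M[L4]=10
step 2: P2: load  L4  ⟶  ISSI  (L4)  txn=BusRd  M[L4]=10
step 3: P3: store L5 := 17  ⟶  IIIM  (L5)  txn=BusRdX  M[L5]=10
step 4: P3: load  L4  ⟶  ISSS  (L4)  txn=BusRd  M[L4]=10
step 5: P2: store L2 := 11  ⟶  IIMI  (L2)  txn=BusRdX  M[L2]=90
step 6: P1: store L2 := 93  ⟶  IMII  (L2)  txn=BusRdX+Flush  M[L2]=11
step 7: P1: store L6 := 52  ⟶  IMII  (L6)  txn=BusRdX  M[L6]=60
step 8: P1: store L4 := 54  ⟶  IMII  (L4)  txn=BusRdX  M[L4]=10
step 9: P2: store L4 := 12  ⟶  IIMI  (L4)  txn=BusRdX+Flush  M[L4]=54
step 10: P3: store L4 := 28  ⟶  IIIM  (L4)  txn=BusRdX+Flush  M[L4]=12
step 11: P1: load  L4  ⟶  ISIS  (L4)  txn=BusRd+Flush  M[L4]=28
step 12: P1: store L4 := 14  ⟶  IMII  (L4)  txn=BusRdX  M[L4]=28
step 13: P0: store L3 := 7  ⟶  MIII  (L3)  txn=BusRdX  M[L3]=90
step 14: P0: load  L6  ⟶  SSII  (L6)  txn=BusRd+Flush  M[L6]=52
step 15: P3: load  L4  ⟶  ISIS  (L4)  txn=BusRd+Flush  M[L4]=14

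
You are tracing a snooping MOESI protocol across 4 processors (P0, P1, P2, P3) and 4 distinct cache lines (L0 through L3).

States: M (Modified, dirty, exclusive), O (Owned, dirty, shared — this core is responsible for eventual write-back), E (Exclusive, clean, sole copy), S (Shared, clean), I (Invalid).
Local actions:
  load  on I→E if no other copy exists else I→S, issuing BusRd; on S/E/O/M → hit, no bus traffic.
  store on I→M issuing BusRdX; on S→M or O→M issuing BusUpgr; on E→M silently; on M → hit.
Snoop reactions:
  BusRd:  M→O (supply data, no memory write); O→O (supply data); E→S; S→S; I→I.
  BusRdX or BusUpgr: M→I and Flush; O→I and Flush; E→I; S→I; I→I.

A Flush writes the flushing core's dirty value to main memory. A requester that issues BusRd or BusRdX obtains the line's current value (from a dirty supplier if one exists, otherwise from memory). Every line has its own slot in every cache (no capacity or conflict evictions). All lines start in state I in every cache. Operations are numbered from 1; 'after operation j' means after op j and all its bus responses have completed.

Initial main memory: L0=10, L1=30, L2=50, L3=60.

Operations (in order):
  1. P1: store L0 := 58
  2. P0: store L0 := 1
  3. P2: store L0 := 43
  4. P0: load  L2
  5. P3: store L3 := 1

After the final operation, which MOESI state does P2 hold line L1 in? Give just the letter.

state = I

step 1: P1: store L0 := 58  ⟶  IMII  (L0)  txn=BusRdX  M[L0]=10
step 2: P0: store L0 := 1  ⟶  MIII  (L0)  txn=BusRdX+Flush  M[L0]=58
step 3: P2: store L0 := 43  ⟶  IIMI  (L0)  txn=BusRdX+Flush  M[L0]=1
step 4: P0: load  L2  ⟶  EIII  (L2)  txn=BusRd  M[L2]=50
step 5: P3: store L3 := 1  ⟶  IIIM  (L3)  txn=BusRdX  M[L3]=60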